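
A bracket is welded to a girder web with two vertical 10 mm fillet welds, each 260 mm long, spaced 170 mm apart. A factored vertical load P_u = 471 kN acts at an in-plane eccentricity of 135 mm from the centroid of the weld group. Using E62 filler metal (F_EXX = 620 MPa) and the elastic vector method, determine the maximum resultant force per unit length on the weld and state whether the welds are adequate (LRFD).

f_max ≈ 2110 N/mm; NOT adequate

Total weld length L_w = 520 mm. Treat welds as unit-width lines.
Polar moment about centroid: J = 2[d³/12 + d(b/2)²] = 2[260³/12 + 260×85²] = 6686000 mm³.
Direct shear f_v = P/L_w = 471×10³ / 520 = 905.8 N/mm (vertical).
Torsion M = P·e = 471×10³ × 135 = 63585000 N·mm.
Critical point at (x, y) = (85, 130) from centroid. f_tx = M·y/J = 1236 N/mm; f_ty = M·x/J = 808.3 N/mm.
Resultant f_max = √[f_tx² + (f_v + f_ty)²] = √[1236² + (905.8 + 808.3)²] = 2113 N/mm.
Capacity per unit length: φr_n = 0.75 × 0.6 × 620 × (0.707 × 10) = 1973 N/mm.
2113 > 1973 → NOT adequate.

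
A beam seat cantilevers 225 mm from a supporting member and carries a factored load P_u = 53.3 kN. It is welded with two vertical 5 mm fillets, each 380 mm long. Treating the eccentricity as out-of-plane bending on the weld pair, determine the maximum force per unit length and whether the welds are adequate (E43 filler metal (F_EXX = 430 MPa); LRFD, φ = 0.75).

L_w = 2 × 380 = 760 mm; section modulus (unit throat) S = 2 × L²/6 = 48130 mm².
Direct shear f_v = P/L_w = 53.3×10³/760 = 70.13 N/mm.
Moment M = P × e = 53.3×10³ × 225 = 11992000 N·mm; bending f_b = M/S = 249.2 N/mm.
f_max = √(f_v² + f_b²) = √(70.13² + 249.2²) = 258.8 N/mm.
φr_n = 0.75 × 0.6 × 430 × (0.707 × 5) = 684 N/mm → adequate.

f_max ≈ 259 N/mm; adequate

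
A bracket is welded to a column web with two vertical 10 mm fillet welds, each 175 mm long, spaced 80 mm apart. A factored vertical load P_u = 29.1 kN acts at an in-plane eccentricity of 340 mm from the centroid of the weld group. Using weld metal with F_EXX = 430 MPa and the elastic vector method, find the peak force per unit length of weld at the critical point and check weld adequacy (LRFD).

f_max ≈ 694 N/mm; adequate

Total weld length L_w = 350 mm. Treat welds as unit-width lines.
Polar moment about centroid: J = 2[d³/12 + d(b/2)²] = 2[175³/12 + 175×40²] = 1453000 mm³.
Direct shear f_v = P/L_w = 29.1×10³ / 350 = 83.14 N/mm (vertical).
Torsion M = P·e = 29.1×10³ × 340 = 9894000 N·mm.
Critical point at (x, y) = (40, 87.5) from centroid. f_tx = M·y/J = 595.7 N/mm; f_ty = M·x/J = 272.3 N/mm.
Resultant f_max = √[f_tx² + (f_v + f_ty)²] = √[595.7² + (83.14 + 272.3)²] = 693.7 N/mm.
Capacity per unit length: φr_n = 0.75 × 0.6 × 430 × (0.707 × 10) = 1368 N/mm.
693.7 ≤ 1368 → adequate.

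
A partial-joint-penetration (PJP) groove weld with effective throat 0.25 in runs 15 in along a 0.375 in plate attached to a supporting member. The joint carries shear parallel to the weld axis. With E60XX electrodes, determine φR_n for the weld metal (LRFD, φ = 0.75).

E60XX → F_EXX = 60 ksi.
Effective throat (given) t_e = 0.25 in.
A_we = 0.25 × 15 = 3.75 in².
F_nw = 0.6 F_EXX = 36 ksi.
φR_n = 0.75 × 36 × 3.75 = 101.2 kip.

φR_n ≈ 101 kip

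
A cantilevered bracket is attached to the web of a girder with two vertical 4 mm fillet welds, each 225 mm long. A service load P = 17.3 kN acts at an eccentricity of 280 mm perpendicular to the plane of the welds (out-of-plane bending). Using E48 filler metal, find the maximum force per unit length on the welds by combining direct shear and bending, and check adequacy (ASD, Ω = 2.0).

E48XX → F_EXX = 480 MPa.
L_w = 2 × 225 = 450 mm; section modulus (unit throat) S = 2 × L²/6 = 16880 mm².
Direct shear f_v = P/L_w = 17.3×10³/450 = 38.44 N/mm.
Moment M = P × e = 17.3×10³ × 280 = 4844000 N·mm; bending f_b = M/S = 287.1 N/mm.
f_max = √(f_v² + f_b²) = √(38.44² + 287.1²) = 289.6 N/mm.
r_n/Ω = (1/2.0) × 0.6 × 480 × (0.707 × 4) = 407.2 N/mm → adequate.

f_max ≈ 290 N/mm; adequate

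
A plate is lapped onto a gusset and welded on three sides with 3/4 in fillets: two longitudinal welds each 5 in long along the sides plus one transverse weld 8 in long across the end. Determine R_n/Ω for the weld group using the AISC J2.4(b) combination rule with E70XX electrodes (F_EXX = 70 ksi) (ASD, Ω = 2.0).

R_n/Ω ≈ 228 kips

t_e = 0.707 × 0.75 = 0.5302 in.
R_nwl = 0.6 × 70 × 0.5302 × 10 = 222.7 kips (longitudinal, 2 welds).
R_nwt = 0.6 × 70 × 0.5302 × 8 = 178.2 kips (transverse, base value).
(i) R_nwl + R_nwt = 400.9 kips; (ii) 0.85 R_nwl + 1.5 R_nwt = 456.5 kips.
R_n = max = 456.5 kips [governs: (ii)]; R_n/Ω = 228.3 kips.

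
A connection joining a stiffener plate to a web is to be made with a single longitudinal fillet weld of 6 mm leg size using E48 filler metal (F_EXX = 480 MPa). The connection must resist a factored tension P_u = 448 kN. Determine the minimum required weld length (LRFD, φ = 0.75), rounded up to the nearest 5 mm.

L = 490 mm

Throat t_e = 0.707 × 6 = 4.242 mm.
φr_n = 0.75 × 0.6 × 480 × 4.242 × 10⁻³ = 0.9163 kN/mm.
L_req = P_u / φr_n = 448 / 0.9163 = 488.9 mm total.
Round up → use L = 490 mm.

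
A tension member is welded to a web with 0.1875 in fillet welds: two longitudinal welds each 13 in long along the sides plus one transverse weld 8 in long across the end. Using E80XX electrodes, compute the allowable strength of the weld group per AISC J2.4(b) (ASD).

E80XX → F_EXX = 80 ksi.
t_e = 0.707 × 0.1875 = 0.1326 in.
R_nwl = 0.6 × 80 × 0.1326 × 26 = 165.4 kips (longitudinal, 2 welds).
R_nwt = 0.6 × 80 × 0.1326 × 8 = 50.9 kips (transverse, base value).
(i) R_nwl + R_nwt = 216.3 kips; (ii) 0.85 R_nwl + 1.5 R_nwt = 217 kips.
R_n = max = 217 kips [governs: (ii)]; R_n/Ω = 108.5 kips.

R_n/Ω ≈ 108 kips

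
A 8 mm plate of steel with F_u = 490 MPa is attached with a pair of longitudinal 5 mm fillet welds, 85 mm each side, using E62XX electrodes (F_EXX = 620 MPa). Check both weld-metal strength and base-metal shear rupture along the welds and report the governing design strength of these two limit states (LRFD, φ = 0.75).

t_e = 0.707 × 5 = 3.535 mm; L = 170 mm.
Weld metal: φR_n = 0.75 × 0.6 × 620 × 3.535 × 170 × 10⁻³ = 167.7 kN.
Base metal (shear rupture): φR_n = 0.75 × 0.6 × 490 × 8 × 170 × 10⁻³ = 299.9 kN.
Governing: weld metal.

φR_n ≈ 168 kN (weld metal governs)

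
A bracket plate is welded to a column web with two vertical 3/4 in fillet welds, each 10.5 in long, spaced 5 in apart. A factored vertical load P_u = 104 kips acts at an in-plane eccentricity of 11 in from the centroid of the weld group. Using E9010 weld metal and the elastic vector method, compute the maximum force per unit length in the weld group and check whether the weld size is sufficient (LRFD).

E90XX → F_EXX = 90 ksi.
Total weld length L_w = 21 in. Treat welds as unit-width lines.
Polar moment about centroid: J = 2[d³/12 + d(b/2)²] = 2[10.5³/12 + 10.5×2.5²] = 324.2 in³.
Direct shear f_v = P/L_w = 104 / 21 = 4.952 kip/in (vertical).
Torsion M = P·e = 104 × 11 = 1144 kip·in.
Critical point at (x, y) = (2.5, 5.25) from centroid. f_tx = M·y/J = 18.53 kip/in; f_ty = M·x/J = 8.822 kip/in.
Resultant f_max = √[f_tx² + (f_v + f_ty)²] = √[18.53² + (4.952 + 8.822)²] = 23.09 kip/in.
Capacity per unit length: φr_n = 0.75 × 0.6 × 90 × (0.707 × 0.75) = 21.48 kip/in.
23.09 > 21.48 → NOT adequate.

f_max ≈ 23.1 kip/in; NOT adequate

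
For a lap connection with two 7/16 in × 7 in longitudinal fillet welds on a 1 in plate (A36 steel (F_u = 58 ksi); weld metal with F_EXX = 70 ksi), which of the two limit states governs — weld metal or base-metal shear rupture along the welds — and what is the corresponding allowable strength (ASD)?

R_n/Ω ≈ 90.9 kips (weld metal governs)

t_e = 0.707 × 0.4375 = 0.3093 in; L = 14 in.
Weld metal: R_n/Ω = (1/2.0) × 0.6 × 70 × 0.3093 × 14 = 90.94 kips.
Base metal (shear rupture): R_n/Ω = (1/2.0) × 0.6 × 58 × 1 × 14 = 243.6 kips.
Governing: weld metal.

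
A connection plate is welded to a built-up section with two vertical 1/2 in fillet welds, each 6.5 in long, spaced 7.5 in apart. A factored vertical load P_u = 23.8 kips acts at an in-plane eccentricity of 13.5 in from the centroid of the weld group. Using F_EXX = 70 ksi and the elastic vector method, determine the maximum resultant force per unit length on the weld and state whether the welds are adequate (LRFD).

Total weld length L_w = 13 in. Treat welds as unit-width lines.
Polar moment about centroid: J = 2[d³/12 + d(b/2)²] = 2[6.5³/12 + 6.5×3.75²] = 228.6 in³.
Direct shear f_v = P/L_w = 23.8 / 13 = 1.831 kip/in (vertical).
Torsion M = P·e = 23.8 × 13.5 = 321.3 kip·in.
Critical point at (x, y) = (3.75, 3.25) from centroid. f_tx = M·y/J = 4.568 kip/in; f_ty = M·x/J = 5.271 kip/in.
Resultant f_max = √[f_tx² + (f_v + f_ty)²] = √[4.568² + (1.831 + 5.271)²] = 8.444 kip/in.
Capacity per unit length: φr_n = 0.75 × 0.6 × 70 × (0.707 × 0.5) = 11.14 kip/in.
8.444 ≤ 11.14 → adequate.

f_max ≈ 8.44 kip/in; adequate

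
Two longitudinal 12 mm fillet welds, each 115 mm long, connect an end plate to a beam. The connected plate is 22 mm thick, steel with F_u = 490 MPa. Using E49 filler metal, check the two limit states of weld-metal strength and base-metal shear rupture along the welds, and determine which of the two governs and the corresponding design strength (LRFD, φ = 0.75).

φR_n ≈ 430 kN (weld metal governs)

E49XX → F_EXX = 490 MPa.
t_e = 0.707 × 12 = 8.484 mm; L = 230 mm.
Weld metal: φR_n = 0.75 × 0.6 × 490 × 8.484 × 230 × 10⁻³ = 430.3 kN.
Base metal (shear rupture): φR_n = 0.75 × 0.6 × 490 × 22 × 230 × 10⁻³ = 1116 kN.
Governing: weld metal.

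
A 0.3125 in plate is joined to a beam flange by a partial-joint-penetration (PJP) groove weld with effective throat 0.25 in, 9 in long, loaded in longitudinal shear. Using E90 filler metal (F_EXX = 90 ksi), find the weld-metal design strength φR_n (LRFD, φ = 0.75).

Effective throat (given) t_e = 0.25 in.
A_we = 0.25 × 9 = 2.25 in².
F_nw = 0.6 F_EXX = 54 ksi.
φR_n = 0.75 × 54 × 2.25 = 91.12 kips.

φR_n ≈ 91.1 kips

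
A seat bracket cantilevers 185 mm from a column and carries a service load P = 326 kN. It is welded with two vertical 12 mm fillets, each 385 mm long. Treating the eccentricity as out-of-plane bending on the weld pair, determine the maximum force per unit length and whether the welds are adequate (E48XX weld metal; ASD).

f_max ≈ 1290 N/mm; NOT adequate

E48XX → F_EXX = 480 MPa.
L_w = 2 × 385 = 770 mm; section modulus (unit throat) S = 2 × L²/6 = 49410 mm².
Direct shear f_v = P/L_w = 326×10³/770 = 423.4 N/mm.
Moment M = P × e = 326×10³ × 185 = 60310000 N·mm; bending f_b = M/S = 1221 N/mm.
f_max = √(f_v² + f_b²) = √(423.4² + 1221²) = 1292 N/mm.
r_n/Ω = (1/2.0) × 0.6 × 480 × (0.707 × 12) = 1222 N/mm → NOT adequate.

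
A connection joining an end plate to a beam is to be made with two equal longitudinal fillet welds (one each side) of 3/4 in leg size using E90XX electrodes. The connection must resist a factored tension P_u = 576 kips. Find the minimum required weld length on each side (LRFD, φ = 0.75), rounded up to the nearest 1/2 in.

E90XX → F_EXX = 90 ksi.
Throat t_e = 0.707 × 0.75 = 0.5302 in.
φr_n = 0.75 × 0.6 × 90 × 0.5302 = 21.48 kips/in.
L_req = P_u / φr_n = 576 / 21.48 = 26.82 in total.
Per side: 26.82 / 2 = 13.41 in.
Round up → use L = 13.5 in on each side.

L = 13.5 in on each side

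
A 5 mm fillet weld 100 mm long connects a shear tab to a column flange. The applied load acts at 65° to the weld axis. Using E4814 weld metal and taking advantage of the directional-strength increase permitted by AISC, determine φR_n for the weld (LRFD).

φR_n ≈ 109 kN

E48XX → F_EXX = 480 MPa.
t_e = 0.707 × 5 = 3.535 mm; A_we = 3.535 × 100 = 353.5 mm².
Directional factor: 1.0 + 0.5 sin^1.5(65°) = 1.431.
F_nw = 0.6 × 480 × 1.431 = 412.2 MPa.
φR_n = 0.75 × 412.2 × 353.5 × 10⁻³ = 109.3 kN.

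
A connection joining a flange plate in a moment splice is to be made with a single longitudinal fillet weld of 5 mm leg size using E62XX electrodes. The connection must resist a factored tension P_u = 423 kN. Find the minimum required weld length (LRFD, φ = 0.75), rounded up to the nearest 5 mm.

L = 430 mm

E62XX → F_EXX = 620 MPa.
Throat t_e = 0.707 × 5 = 3.535 mm.
φr_n = 0.75 × 0.6 × 620 × 3.535 × 10⁻³ = 0.9863 kN/mm.
L_req = P_u / φr_n = 423 / 0.9863 = 428.9 mm total.
Round up → use L = 430 mm.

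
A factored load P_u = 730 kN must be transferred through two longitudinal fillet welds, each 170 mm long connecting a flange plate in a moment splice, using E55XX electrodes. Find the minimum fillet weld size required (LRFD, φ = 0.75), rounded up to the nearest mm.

w = 13 mm

E55XX → F_EXX = 550 MPa.
Total weld length L = 340 mm.
Required throat t_e = P_u / (φ × 0.6 F_EXX × L) = 730 / (0.75 × 0.6 × 550 × 340 × 10⁻³) = 8.675 mm.
Required leg w = t_e / 0.707 = 12.27 mm → use 13 mm.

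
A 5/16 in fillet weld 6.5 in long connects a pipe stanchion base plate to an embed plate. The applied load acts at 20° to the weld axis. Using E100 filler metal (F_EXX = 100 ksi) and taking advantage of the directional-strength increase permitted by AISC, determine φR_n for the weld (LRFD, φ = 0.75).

φR_n ≈ 71.1 kips

t_e = 0.707 × 0.3125 = 0.2209 in; A_we = 0.2209 × 6.5 = 1.436 in².
Directional factor: 1.0 + 0.5 sin^1.5(20°) = 1.1.
F_nw = 0.6 × 100 × 1.1 = 66 ksi.
φR_n = 0.75 × 66 × 1.436 = 71.09 kips.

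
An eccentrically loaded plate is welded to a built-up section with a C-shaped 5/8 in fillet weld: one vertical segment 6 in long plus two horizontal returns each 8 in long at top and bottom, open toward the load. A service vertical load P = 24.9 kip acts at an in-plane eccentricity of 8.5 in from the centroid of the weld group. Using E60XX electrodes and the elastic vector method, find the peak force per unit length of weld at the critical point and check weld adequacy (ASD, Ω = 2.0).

f_max ≈ 4.95 kip/in; adequate

E60XX → F_EXX = 60 ksi.
Total weld length L_w = 22 in. Treat welds as unit-width lines.
Centroid: x̄ = 2×8×4 / 22 = 2.909 in from the vertical weld.
Polar moment about centroid: J = I_x + I_y = [6³/12 + 2×8×3²] + [6×2.909² + 2(8³/12 + 8×1.091²)] = 317.2 in³.
Direct shear f_v = P/L_w = 24.9 / 22 = 1.132 kip/in (vertical).
Torsion M = P·e = 24.9 × 8.5 = 211.65 kip·in.
Critical point at (x, y) = (5.091, 3) from centroid. f_tx = M·y/J = 2.002 kip/in; f_ty = M·x/J = 3.397 kip/in.
Resultant f_max = √[f_tx² + (f_v + f_ty)²] = √[2.002² + (1.132 + 3.397)²] = 4.952 kip/in.
Capacity per unit length: r_n/Ω = (1/2.0) × 0.6 × 60 × (0.707 × 0.625) = 7.954 kip/in.
4.952 ≤ 7.954 → adequate.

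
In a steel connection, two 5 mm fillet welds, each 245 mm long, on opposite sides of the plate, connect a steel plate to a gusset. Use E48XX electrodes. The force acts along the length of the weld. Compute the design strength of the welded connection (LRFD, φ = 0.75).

E48XX → F_EXX = 480 MPa.
Effective throat t_e = 0.707 × 5 = 3.535 mm.
Total length L = 490 mm; A_we = 3.535 × 490 = 1732 mm².
F_nw = 0.6 F_EXX = 0.6 × 480 = 288 MPa.
φR_n = 0.75 × 288 × 1732 × 10⁻³ = 374.1 kN.

φR_n ≈ 374 kN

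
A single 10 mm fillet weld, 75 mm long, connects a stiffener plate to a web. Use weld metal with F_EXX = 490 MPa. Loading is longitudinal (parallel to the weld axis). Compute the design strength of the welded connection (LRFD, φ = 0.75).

φR_n ≈ 117 kN

Effective throat t_e = 0.707 × 10 = 7.07 mm.
Total length L = 75 mm; A_we = 7.07 × 75 = 530.2 mm².
F_nw = 0.6 F_EXX = 0.6 × 490 = 294 MPa.
φR_n = 0.75 × 294 × 530.2 × 10⁻³ = 116.9 kN.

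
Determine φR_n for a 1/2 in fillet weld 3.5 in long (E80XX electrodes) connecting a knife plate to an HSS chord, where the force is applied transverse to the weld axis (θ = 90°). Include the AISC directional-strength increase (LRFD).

E80XX → F_EXX = 80 ksi.
t_e = 0.707 × 0.5 = 0.3535 in; A_we = 0.3535 × 3.5 = 1.237 in².
Directional factor: 1.0 + 0.5 sin^1.5(90°) = 1.5.
F_nw = 0.6 × 80 × 1.5 = 72 ksi.
φR_n = 0.75 × 72 × 1.237 = 66.81 kip.

φR_n ≈ 66.8 kip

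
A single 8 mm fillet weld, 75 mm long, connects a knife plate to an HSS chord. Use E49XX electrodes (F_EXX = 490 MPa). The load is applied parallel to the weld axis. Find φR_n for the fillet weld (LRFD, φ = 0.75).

φR_n ≈ 93.5 kN

Effective throat t_e = 0.707 × 8 = 5.656 mm.
Total length L = 75 mm; A_we = 5.656 × 75 = 424.2 mm².
F_nw = 0.6 F_EXX = 0.6 × 490 = 294 MPa.
φR_n = 0.75 × 294 × 424.2 × 10⁻³ = 93.54 kN.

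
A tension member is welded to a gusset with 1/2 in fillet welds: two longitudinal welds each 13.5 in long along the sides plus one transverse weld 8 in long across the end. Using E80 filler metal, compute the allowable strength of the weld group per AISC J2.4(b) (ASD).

R_n/Ω ≈ 297 kip

E80XX → F_EXX = 80 ksi.
t_e = 0.707 × 0.5 = 0.3535 in.
R_nwl = 0.6 × 80 × 0.3535 × 27 = 458.1 kip (longitudinal, 2 welds).
R_nwt = 0.6 × 80 × 0.3535 × 8 = 135.7 kip (transverse, base value).
(i) R_nwl + R_nwt = 593.9 kip; (ii) 0.85 R_nwl + 1.5 R_nwt = 593 kip.
R_n = max = 593.9 kip [governs: (i)]; R_n/Ω = 296.9 kip.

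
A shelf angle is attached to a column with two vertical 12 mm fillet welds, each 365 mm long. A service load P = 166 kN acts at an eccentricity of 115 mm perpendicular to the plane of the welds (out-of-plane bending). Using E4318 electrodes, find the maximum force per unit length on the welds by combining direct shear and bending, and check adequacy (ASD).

f_max ≈ 486 N/mm; adequate

E43XX → F_EXX = 430 MPa.
L_w = 2 × 365 = 730 mm; section modulus (unit throat) S = 2 × L²/6 = 44410 mm².
Direct shear f_v = P/L_w = 166×10³/730 = 227.4 N/mm.
Moment M = P × e = 166×10³ × 115 = 19090000 N·mm; bending f_b = M/S = 429.9 N/mm.
f_max = √(f_v² + f_b²) = √(227.4² + 429.9²) = 486.3 N/mm.
r_n/Ω = (1/2.0) × 0.6 × 430 × (0.707 × 12) = 1094 N/mm → adequate.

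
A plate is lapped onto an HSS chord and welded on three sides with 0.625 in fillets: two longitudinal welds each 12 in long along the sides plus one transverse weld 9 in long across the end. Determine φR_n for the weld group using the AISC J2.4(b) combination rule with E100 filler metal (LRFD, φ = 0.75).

φR_n ≈ 674 kip

E100XX → F_EXX = 100 ksi.
t_e = 0.707 × 0.625 = 0.4419 in.
R_nwl = 0.6 × 100 × 0.4419 × 24 = 636.3 kip (longitudinal, 2 welds).
R_nwt = 0.6 × 100 × 0.4419 × 9 = 238.6 kip (transverse, base value).
(i) R_nwl + R_nwt = 874.9 kip; (ii) 0.85 R_nwl + 1.5 R_nwt = 898.8 kip.
R_n = max = 898.8 kip [governs: (ii)]; φR_n = 674.1 kip.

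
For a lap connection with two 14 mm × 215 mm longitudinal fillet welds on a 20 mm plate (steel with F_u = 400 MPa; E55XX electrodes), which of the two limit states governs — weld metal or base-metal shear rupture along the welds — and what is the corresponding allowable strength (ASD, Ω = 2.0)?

E55XX → F_EXX = 550 MPa.
t_e = 0.707 × 14 = 9.898 mm; L = 430 mm.
Weld metal: R_n/Ω = (1/2.0) × 0.6 × 550 × 9.898 × 430 × 10⁻³ = 702.3 kN.
Base metal (shear rupture): R_n/Ω = (1/2.0) × 0.6 × 400 × 20 × 430 × 10⁻³ = 1032 kN.
Governing: weld metal.

R_n/Ω ≈ 702 kN (weld metal governs)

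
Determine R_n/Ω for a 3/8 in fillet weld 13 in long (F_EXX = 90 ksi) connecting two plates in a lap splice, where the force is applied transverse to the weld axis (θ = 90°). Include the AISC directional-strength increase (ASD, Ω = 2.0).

t_e = 0.707 × 0.375 = 0.2651 in; A_we = 0.2651 × 13 = 3.447 in².
Directional factor: 1.0 + 0.5 sin^1.5(90°) = 1.5.
F_nw = 0.6 × 90 × 1.5 = 81 ksi.
R_n/Ω = (81 × 3.447) / 2.0 = 139.6 kip.

R_n/Ω ≈ 140 kip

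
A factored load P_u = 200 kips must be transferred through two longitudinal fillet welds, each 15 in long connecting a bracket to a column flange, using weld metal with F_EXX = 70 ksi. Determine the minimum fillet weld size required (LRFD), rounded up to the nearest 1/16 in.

Total weld length L = 30 in.
Required throat t_e = P_u / (φ × 0.6 F_EXX × L) = 200 / (0.75 × 0.6 × 70 × 30) = 0.2116 in.
Required leg w = t_e / 0.707 = 0.2993 in → use 5/16 in.

w = 5/16 in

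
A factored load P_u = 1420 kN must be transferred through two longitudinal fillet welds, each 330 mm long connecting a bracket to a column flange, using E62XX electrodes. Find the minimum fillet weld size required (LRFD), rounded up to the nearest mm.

w = 11 mm

E62XX → F_EXX = 620 MPa.
Total weld length L = 660 mm.
Required throat t_e = P_u / (φ × 0.6 F_EXX × L) = 1420 / (0.75 × 0.6 × 620 × 660 × 10⁻³) = 7.712 mm.
Required leg w = t_e / 0.707 = 10.91 mm → use 11 mm.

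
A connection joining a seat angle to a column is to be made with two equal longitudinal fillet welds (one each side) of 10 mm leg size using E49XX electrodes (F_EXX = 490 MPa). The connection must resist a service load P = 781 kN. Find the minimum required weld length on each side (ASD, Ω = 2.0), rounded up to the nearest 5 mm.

L = 380 mm on each side

Throat t_e = 0.707 × 10 = 7.07 mm.
r_n/Ω = (0.6 × 490 × 7.07) / 2.0 = 1039 N/mm = 1.039 kN/mm.
L_req = P / (r_n/Ω) = 781 / 1.039 = 751.5 mm total.
Per side: 751.5 / 2 = 375.7 mm.
Round up → use L = 380 mm on each side.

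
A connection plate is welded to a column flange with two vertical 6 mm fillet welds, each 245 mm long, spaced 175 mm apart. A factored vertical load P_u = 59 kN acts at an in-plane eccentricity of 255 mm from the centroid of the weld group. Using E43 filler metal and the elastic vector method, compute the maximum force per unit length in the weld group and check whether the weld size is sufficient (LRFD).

f_max ≈ 446 N/mm; adequate

E43XX → F_EXX = 430 MPa.
Total weld length L_w = 490 mm. Treat welds as unit-width lines.
Polar moment about centroid: J = 2[d³/12 + d(b/2)²] = 2[245³/12 + 245×87.5²] = 6203000 mm³.
Direct shear f_v = P/L_w = 59×10³ / 490 = 120.4 N/mm (vertical).
Torsion M = P·e = 59×10³ × 255 = 15045000 N·mm.
Critical point at (x, y) = (87.5, 122.5) from centroid. f_tx = M·y/J = 297.1 N/mm; f_ty = M·x/J = 212.2 N/mm.
Resultant f_max = √[f_tx² + (f_v + f_ty)²] = √[297.1² + (120.4 + 212.2)²] = 446 N/mm.
Capacity per unit length: φr_n = 0.75 × 0.6 × 430 × (0.707 × 6) = 820.8 N/mm.
446 ≤ 820.8 → adequate.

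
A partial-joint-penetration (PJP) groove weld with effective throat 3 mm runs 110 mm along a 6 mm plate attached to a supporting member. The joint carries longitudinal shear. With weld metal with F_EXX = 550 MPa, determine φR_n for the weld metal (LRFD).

φR_n ≈ 81.7 kN

Effective throat (given) t_e = 3 mm.
A_we = 3 × 110 = 330 mm².
F_nw = 0.6 F_EXX = 330 MPa.
φR_n = 0.75 × 330 × 330 × 10⁻³ = 81.68 kN.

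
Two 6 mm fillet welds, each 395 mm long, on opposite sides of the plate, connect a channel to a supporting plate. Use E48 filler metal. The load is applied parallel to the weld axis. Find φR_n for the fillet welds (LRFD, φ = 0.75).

φR_n ≈ 724 kN

E48XX → F_EXX = 480 MPa.
Effective throat t_e = 0.707 × 6 = 4.242 mm.
Total length L = 790 mm; A_we = 4.242 × 790 = 3351 mm².
F_nw = 0.6 F_EXX = 0.6 × 480 = 288 MPa.
φR_n = 0.75 × 288 × 3351 × 10⁻³ = 723.9 kN.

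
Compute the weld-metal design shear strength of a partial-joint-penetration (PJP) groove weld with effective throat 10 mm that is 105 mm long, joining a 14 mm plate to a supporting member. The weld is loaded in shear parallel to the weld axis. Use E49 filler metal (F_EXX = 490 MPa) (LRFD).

φR_n ≈ 232 kN

Effective throat (given) t_e = 10 mm.
A_we = 10 × 105 = 1050 mm².
F_nw = 0.6 F_EXX = 294 MPa.
φR_n = 0.75 × 294 × 1050 × 10⁻³ = 231.5 kN.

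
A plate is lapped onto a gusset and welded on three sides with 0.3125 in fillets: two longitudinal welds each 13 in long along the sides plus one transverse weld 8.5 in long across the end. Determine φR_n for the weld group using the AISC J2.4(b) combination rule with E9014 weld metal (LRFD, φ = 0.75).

E90XX → F_EXX = 90 ksi.
t_e = 0.707 × 0.3125 = 0.2209 in.
R_nwl = 0.6 × 90 × 0.2209 × 26 = 310.2 kip (longitudinal, 2 welds).
R_nwt = 0.6 × 90 × 0.2209 × 8.5 = 101.4 kip (transverse, base value).
(i) R_nwl + R_nwt = 411.6 kip; (ii) 0.85 R_nwl + 1.5 R_nwt = 415.8 kip.
R_n = max = 415.8 kip [governs: (ii)]; φR_n = 311.8 kip.

φR_n ≈ 312 kip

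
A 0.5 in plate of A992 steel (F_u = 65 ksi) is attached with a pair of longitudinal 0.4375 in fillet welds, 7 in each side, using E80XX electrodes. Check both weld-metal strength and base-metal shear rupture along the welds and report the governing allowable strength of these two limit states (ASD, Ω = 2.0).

E80XX → F_EXX = 80 ksi.
t_e = 0.707 × 0.4375 = 0.3093 in; L = 14 in.
Weld metal: R_n/Ω = (1/2.0) × 0.6 × 80 × 0.3093 × 14 = 103.9 kip.
Base metal (shear rupture): R_n/Ω = (1/2.0) × 0.6 × 65 × 0.5 × 14 = 136.5 kip.
Governing: weld metal.

R_n/Ω ≈ 104 kip (weld metal governs)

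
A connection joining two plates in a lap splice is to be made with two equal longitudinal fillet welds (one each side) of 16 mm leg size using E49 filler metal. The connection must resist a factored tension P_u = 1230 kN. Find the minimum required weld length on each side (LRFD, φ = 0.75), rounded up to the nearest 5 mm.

L = 250 mm on each side

E49XX → F_EXX = 490 MPa.
Throat t_e = 0.707 × 16 = 11.31 mm.
φr_n = 0.75 × 0.6 × 490 × 11.31 × 10⁻³ = 2.494 kN/mm.
L_req = P_u / φr_n = 1230 / 2.494 = 493.1 mm total.
Per side: 493.1 / 2 = 246.6 mm.
Round up → use L = 250 mm on each side.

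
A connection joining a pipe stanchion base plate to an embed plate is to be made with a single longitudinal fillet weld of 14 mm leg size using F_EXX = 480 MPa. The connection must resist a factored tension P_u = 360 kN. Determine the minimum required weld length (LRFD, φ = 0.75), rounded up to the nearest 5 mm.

Throat t_e = 0.707 × 14 = 9.898 mm.
φr_n = 0.75 × 0.6 × 480 × 9.898 × 10⁻³ = 2.138 kN/mm.
L_req = P_u / φr_n = 360 / 2.138 = 168.4 mm total.
Round up → use L = 170 mm.

L = 170 mm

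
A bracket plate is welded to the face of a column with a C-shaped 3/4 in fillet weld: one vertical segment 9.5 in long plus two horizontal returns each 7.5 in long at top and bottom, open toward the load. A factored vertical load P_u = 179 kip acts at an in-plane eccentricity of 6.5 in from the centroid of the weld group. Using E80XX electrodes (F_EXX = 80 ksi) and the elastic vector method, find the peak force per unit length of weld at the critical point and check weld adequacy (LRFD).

Total weld length L_w = 24.5 in. Treat welds as unit-width lines.
Centroid: x̄ = 2×7.5×3.75 / 24.5 = 2.296 in from the vertical weld.
Polar moment about centroid: J = I_x + I_y = [9.5³/12 + 2×7.5×4.75²] + [9.5×2.296² + 2(7.5³/12 + 7.5×1.454²)] = 562 in³.
Direct shear f_v = P/L_w = 179 / 24.5 = 7.306 kip/in (vertical).
Torsion M = P·e = 179 × 6.5 = 1163.5 kip·in.
Critical point at (x, y) = (5.204, 4.75) from centroid. f_tx = M·y/J = 9.834 kip/in; f_ty = M·x/J = 10.77 kip/in.
Resultant f_max = √[f_tx² + (f_v + f_ty)²] = √[9.834² + (7.306 + 10.77)²] = 20.58 kip/in.
Capacity per unit length: φr_n = 0.75 × 0.6 × 80 × (0.707 × 0.75) = 19.09 kip/in.
20.58 > 19.09 → NOT adequate.

f_max ≈ 20.6 kip/in; NOT adequate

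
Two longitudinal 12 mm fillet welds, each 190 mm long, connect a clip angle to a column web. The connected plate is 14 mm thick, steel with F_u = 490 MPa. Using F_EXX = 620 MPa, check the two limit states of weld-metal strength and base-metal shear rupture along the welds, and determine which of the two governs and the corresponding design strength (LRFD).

t_e = 0.707 × 12 = 8.484 mm; L = 380 mm.
Weld metal: φR_n = 0.75 × 0.6 × 620 × 8.484 × 380 × 10⁻³ = 899.5 kN.
Base metal (shear rupture): φR_n = 0.75 × 0.6 × 490 × 14 × 380 × 10⁻³ = 1173 kN.
Governing: weld metal.

φR_n ≈ 899 kN (weld metal governs)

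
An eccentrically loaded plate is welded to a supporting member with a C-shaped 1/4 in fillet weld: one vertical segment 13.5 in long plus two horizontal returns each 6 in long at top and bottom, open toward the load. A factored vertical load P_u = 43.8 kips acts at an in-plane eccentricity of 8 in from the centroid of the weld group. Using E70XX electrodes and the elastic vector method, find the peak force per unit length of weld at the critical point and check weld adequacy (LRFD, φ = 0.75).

f_max ≈ 4.58 kip/in; adequate

E70XX → F_EXX = 70 ksi.
Total weld length L_w = 25.5 in. Treat welds as unit-width lines.
Centroid: x̄ = 2×6×3 / 25.5 = 1.412 in from the vertical weld.
Polar moment about centroid: J = I_x + I_y = [13.5³/12 + 2×6×6.75²] + [13.5×1.412² + 2(6³/12 + 6×1.588²)] = 845 in³.
Direct shear f_v = P/L_w = 43.8 / 25.5 = 1.718 kip/in (vertical).
Torsion M = P·e = 43.8 × 8 = 350.4 kip·in.
Critical point at (x, y) = (4.588, 6.75) from centroid. f_tx = M·y/J = 2.799 kip/in; f_ty = M·x/J = 1.903 kip/in.
Resultant f_max = √[f_tx² + (f_v + f_ty)²] = √[2.799² + (1.718 + 1.903)²] = 4.576 kip/in.
Capacity per unit length: φr_n = 0.75 × 0.6 × 70 × (0.707 × 0.25) = 5.568 kip/in.
4.576 ≤ 5.568 → adequate.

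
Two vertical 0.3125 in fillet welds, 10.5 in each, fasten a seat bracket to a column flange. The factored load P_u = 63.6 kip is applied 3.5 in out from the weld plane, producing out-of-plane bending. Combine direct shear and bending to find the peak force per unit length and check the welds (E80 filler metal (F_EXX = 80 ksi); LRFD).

L_w = 2 × 10.5 = 21 in; section modulus (unit throat) S = 2 × L²/6 = 36.75 in².
Direct shear f_v = P/L_w = 63.6/21 = 3.029 kip/in.
Moment M = P × e = 63.6 × 3.5 = 222.6 kip·in; bending f_b = M/S = 6.057 kip/in.
f_max = √(f_v² + f_b²) = √(3.029² + 6.057²) = 6.772 kip/in.
φr_n = 0.75 × 0.6 × 80 × (0.707 × 0.3125) = 7.954 kip/in → adequate.

f_max ≈ 6.77 kip/in; adequate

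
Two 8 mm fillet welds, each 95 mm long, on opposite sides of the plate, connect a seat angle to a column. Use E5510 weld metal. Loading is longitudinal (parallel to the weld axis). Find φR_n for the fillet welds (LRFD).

φR_n ≈ 266 kN

E55XX → F_EXX = 550 MPa.
Effective throat t_e = 0.707 × 8 = 5.656 mm.
Total length L = 190 mm; A_we = 5.656 × 190 = 1075 mm².
F_nw = 0.6 F_EXX = 0.6 × 550 = 330 MPa.
φR_n = 0.75 × 330 × 1075 × 10⁻³ = 266 kN.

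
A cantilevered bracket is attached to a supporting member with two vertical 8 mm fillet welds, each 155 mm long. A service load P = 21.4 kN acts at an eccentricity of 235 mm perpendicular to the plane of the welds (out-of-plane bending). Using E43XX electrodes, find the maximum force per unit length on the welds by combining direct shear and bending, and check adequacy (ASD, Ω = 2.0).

E43XX → F_EXX = 430 MPa.
L_w = 2 × 155 = 310 mm; section modulus (unit throat) S = 2 × L²/6 = 8008 mm².
Direct shear f_v = P/L_w = 21.4×10³/310 = 69.03 N/mm.
Moment M = P × e = 21.4×10³ × 235 = 5029000 N·mm; bending f_b = M/S = 628 N/mm.
f_max = √(f_v² + f_b²) = √(69.03² + 628²) = 631.8 N/mm.
r_n/Ω = (1/2.0) × 0.6 × 430 × (0.707 × 8) = 729.6 N/mm → adequate.

f_max ≈ 632 N/mm; adequate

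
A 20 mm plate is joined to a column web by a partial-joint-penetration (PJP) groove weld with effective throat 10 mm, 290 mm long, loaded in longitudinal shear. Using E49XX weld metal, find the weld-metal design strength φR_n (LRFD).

φR_n ≈ 639 kN

E49XX → F_EXX = 490 MPa.
Effective throat (given) t_e = 10 mm.
A_we = 10 × 290 = 2900 mm².
F_nw = 0.6 F_EXX = 294 MPa.
φR_n = 0.75 × 294 × 2900 × 10⁻³ = 639.5 kN.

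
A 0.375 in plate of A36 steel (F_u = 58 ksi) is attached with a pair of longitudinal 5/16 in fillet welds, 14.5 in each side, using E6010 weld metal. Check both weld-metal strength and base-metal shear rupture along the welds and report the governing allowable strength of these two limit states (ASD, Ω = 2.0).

E60XX → F_EXX = 60 ksi.
t_e = 0.707 × 0.3125 = 0.2209 in; L = 29 in.
Weld metal: R_n/Ω = (1/2.0) × 0.6 × 60 × 0.2209 × 29 = 115.3 kip.
Base metal (shear rupture): R_n/Ω = (1/2.0) × 0.6 × 58 × 0.375 × 29 = 189.2 kip.
Governing: weld metal.

R_n/Ω ≈ 115 kip (weld metal governs)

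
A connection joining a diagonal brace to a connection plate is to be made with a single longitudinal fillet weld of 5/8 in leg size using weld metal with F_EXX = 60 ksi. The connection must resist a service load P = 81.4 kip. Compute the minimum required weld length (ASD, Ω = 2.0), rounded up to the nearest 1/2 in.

L = 10.5 in

Throat t_e = 0.707 × 0.625 = 0.4419 in.
r_n/Ω = (0.6 × 60 × 0.4419) / 2.0 = 7.954 kip/in.
L_req = P / (r_n/Ω) = 81.4 / 7.954 = 10.23 in total.
Round up → use L = 10.5 in.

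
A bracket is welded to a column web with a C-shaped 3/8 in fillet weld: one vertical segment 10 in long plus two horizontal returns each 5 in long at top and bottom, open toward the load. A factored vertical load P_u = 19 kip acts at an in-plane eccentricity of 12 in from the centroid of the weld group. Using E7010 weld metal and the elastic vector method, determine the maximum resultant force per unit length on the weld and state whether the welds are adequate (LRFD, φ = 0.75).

f_max ≈ 4.33 kip/in; adequate

E70XX → F_EXX = 70 ksi.
Total weld length L_w = 20 in. Treat welds as unit-width lines.
Centroid: x̄ = 2×5×2.5 / 20 = 1.25 in from the vertical weld.
Polar moment about centroid: J = I_x + I_y = [10³/12 + 2×5×5²] + [10×1.25² + 2(5³/12 + 5×1.25²)] = 385.4 in³.
Direct shear f_v = P/L_w = 19 / 20 = 0.95 kip/in (vertical).
Torsion M = P·e = 19 × 12 = 228 kip·in.
Critical point at (x, y) = (3.75, 5) from centroid. f_tx = M·y/J = 2.958 kip/in; f_ty = M·x/J = 2.218 kip/in.
Resultant f_max = √[f_tx² + (f_v + f_ty)²] = √[2.958² + (0.95 + 2.218)²] = 4.334 kip/in.
Capacity per unit length: φr_n = 0.75 × 0.6 × 70 × (0.707 × 0.375) = 8.351 kip/in.
4.334 ≤ 8.351 → adequate.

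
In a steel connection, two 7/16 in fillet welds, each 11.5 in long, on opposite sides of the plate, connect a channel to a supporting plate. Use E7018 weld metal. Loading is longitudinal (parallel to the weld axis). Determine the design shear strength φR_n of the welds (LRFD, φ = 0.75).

φR_n ≈ 224 kips

E70XX → F_EXX = 70 ksi.
Effective throat t_e = 0.707 × 0.4375 = 0.3093 in.
Total length L = 23 in; A_we = 0.3093 × 23 = 7.114 in².
F_nw = 0.6 F_EXX = 0.6 × 70 = 42 ksi.
φR_n = 0.75 × 42 × 7.114 = 224.1 kips.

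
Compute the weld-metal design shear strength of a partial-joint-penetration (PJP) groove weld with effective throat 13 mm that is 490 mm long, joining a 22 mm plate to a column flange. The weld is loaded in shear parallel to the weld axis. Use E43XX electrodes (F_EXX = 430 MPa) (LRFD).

Effective throat (given) t_e = 13 mm.
A_we = 13 × 490 = 6370 mm².
F_nw = 0.6 F_EXX = 258 MPa.
φR_n = 0.75 × 258 × 6370 × 10⁻³ = 1233 kN.

φR_n ≈ 1230 kN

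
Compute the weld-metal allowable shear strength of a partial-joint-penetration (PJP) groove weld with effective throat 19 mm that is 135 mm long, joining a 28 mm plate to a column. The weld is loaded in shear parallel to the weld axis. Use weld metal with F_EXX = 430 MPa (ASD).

Effective throat (given) t_e = 19 mm.
A_we = 19 × 135 = 2565 mm².
F_nw = 0.6 F_EXX = 258 MPa.
R_n/Ω = (258 × 2565) / 2.0 × 10⁻³ = 330.9 kN.

R_n/Ω ≈ 331 kN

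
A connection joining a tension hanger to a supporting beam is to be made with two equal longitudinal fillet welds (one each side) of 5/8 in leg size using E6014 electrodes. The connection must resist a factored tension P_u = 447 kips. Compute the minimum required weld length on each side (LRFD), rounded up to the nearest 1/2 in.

E60XX → F_EXX = 60 ksi.
Throat t_e = 0.707 × 0.625 = 0.4419 in.
φr_n = 0.75 × 0.6 × 60 × 0.4419 = 11.93 kips/in.
L_req = P_u / φr_n = 447 / 11.93 = 37.47 in total.
Per side: 37.47 / 2 = 18.73 in.
Round up → use L = 19 in on each side.

L = 19 in on each side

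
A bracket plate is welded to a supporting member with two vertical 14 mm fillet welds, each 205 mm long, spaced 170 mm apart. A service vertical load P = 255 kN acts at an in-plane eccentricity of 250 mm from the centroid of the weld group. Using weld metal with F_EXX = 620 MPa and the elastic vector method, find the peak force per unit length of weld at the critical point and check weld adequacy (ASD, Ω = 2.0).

Total weld length L_w = 410 mm. Treat welds as unit-width lines.
Polar moment about centroid: J = 2[d³/12 + d(b/2)²] = 2[205³/12 + 205×85²] = 4398000 mm³.
Direct shear f_v = P/L_w = 255×10³ / 410 = 622 N/mm (vertical).
Torsion M = P·e = 255×10³ × 250 = 63750000 N·mm.
Critical point at (x, y) = (85, 102.5) from centroid. f_tx = M·y/J = 1486 N/mm; f_ty = M·x/J = 1232 N/mm.
Resultant f_max = √[f_tx² + (f_v + f_ty)²] = √[1486² + (622 + 1232)²] = 2376 N/mm.
Capacity per unit length: r_n/Ω = (1/2.0) × 0.6 × 620 × (0.707 × 14) = 1841 N/mm.
2376 > 1841 → NOT adequate.

f_max ≈ 2380 N/mm; NOT adequate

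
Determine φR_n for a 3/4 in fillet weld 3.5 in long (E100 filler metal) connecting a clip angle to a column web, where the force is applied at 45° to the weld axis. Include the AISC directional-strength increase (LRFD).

E100XX → F_EXX = 100 ksi.
t_e = 0.707 × 0.75 = 0.5302 in; A_we = 0.5302 × 3.5 = 1.856 in².
Directional factor: 1.0 + 0.5 sin^1.5(45°) = 1.297.
F_nw = 0.6 × 100 × 1.297 = 77.84 ksi.
φR_n = 0.75 × 77.84 × 1.856 = 108.3 kips.

φR_n ≈ 108 kips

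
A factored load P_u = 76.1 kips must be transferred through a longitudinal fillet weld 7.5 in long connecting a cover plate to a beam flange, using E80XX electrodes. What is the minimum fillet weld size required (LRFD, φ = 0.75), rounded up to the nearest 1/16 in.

E80XX → F_EXX = 80 ksi.
Total weld length L = 7.5 in.
Required throat t_e = P_u / (φ × 0.6 F_EXX × L) = 76.1 / (0.75 × 0.6 × 80 × 7.5) = 0.2819 in.
Required leg w = t_e / 0.707 = 0.3987 in → use 7/16 in.

w = 7/16 in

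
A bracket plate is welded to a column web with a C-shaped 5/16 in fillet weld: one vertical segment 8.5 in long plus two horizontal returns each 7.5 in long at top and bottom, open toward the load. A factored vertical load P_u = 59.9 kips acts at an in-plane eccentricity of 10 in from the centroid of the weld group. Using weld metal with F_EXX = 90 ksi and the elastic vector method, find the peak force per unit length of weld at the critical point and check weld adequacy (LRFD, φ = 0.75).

Total weld length L_w = 23.5 in. Treat welds as unit-width lines.
Centroid: x̄ = 2×7.5×3.75 / 23.5 = 2.394 in from the vertical weld.
Polar moment about centroid: J = I_x + I_y = [8.5³/12 + 2×7.5×4.25²] + [8.5×2.394² + 2(7.5³/12 + 7.5×1.356²)] = 468.7 in³.
Direct shear f_v = P/L_w = 59.9 / 23.5 = 2.549 kip/in (vertical).
Torsion M = P·e = 59.9 × 10 = 599 kip·in.
Critical point at (x, y) = (5.106, 4.25) from centroid. f_tx = M·y/J = 5.431 kip/in; f_ty = M·x/J = 6.526 kip/in.
Resultant f_max = √[f_tx² + (f_v + f_ty)²] = √[5.431² + (2.549 + 6.526)²] = 10.58 kip/in.
Capacity per unit length: φr_n = 0.75 × 0.6 × 90 × (0.707 × 0.3125) = 8.948 kip/in.
10.58 > 8.948 → NOT adequate.

f_max ≈ 10.6 kip/in; NOT adequate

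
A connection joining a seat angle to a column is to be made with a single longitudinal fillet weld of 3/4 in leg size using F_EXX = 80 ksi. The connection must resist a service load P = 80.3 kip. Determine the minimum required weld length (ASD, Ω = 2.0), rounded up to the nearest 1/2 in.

L = 6.5 in

Throat t_e = 0.707 × 0.75 = 0.5302 in.
r_n/Ω = (0.6 × 80 × 0.5302) / 2.0 = 12.73 kip/in.
L_req = P / (r_n/Ω) = 80.3 / 12.73 = 6.31 in total.
Round up → use L = 6.5 in.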